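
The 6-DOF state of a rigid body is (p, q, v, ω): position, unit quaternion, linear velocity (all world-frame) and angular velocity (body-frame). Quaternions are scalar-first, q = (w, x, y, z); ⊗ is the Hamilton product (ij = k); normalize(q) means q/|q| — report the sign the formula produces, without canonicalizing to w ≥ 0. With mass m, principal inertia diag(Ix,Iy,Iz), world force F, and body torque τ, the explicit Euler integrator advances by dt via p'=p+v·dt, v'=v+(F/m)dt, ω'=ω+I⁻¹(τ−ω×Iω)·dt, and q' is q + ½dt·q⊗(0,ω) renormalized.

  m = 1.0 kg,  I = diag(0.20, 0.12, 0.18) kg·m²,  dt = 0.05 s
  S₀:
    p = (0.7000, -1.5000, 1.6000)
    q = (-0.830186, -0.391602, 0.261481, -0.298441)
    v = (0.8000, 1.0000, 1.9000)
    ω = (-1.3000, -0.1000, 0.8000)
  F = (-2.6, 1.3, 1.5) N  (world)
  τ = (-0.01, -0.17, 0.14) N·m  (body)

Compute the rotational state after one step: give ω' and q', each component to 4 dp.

ω' = (-1.3013, -0.1622, 0.8418)
q' = (-0.8357, -0.3599, 0.2809, -0.3053)

precession coupling ω×(Iω) = (-0.0048, -0.0208, -0.0104)
α = I⁻¹(τ − ω×Iω) = (-0.0260, -1.2433, 0.8356)
new body rate ω' = (-1.3013, -0.1622, 0.8418)
Hamilton product q⊗(0,ω) = (-0.2441817, 1.2585825, 0.7842735, -0.2850633)
q + ½dt·q⊗(0,ω), renormalized = (-0.8357, -0.3599, 0.2809, -0.3053)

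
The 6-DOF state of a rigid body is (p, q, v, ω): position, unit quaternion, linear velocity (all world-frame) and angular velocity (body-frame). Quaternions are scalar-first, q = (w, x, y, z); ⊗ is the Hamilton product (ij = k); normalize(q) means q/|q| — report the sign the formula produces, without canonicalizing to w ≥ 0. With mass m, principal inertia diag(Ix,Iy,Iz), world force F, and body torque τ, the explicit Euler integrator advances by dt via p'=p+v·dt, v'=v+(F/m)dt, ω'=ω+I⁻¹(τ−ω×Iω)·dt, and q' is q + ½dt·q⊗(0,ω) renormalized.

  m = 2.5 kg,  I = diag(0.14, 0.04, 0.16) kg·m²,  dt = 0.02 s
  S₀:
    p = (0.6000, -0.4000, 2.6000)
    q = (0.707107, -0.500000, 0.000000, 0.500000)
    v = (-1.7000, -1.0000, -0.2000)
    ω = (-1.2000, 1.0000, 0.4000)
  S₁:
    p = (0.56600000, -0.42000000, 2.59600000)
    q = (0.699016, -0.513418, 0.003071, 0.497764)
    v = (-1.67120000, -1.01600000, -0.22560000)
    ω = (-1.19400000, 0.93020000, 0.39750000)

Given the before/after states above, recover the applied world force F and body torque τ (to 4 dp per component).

F = (3.6000, -2.0000, -3.2000)
τ = (0.0900, -0.1300, 0.1000)

velocity change Δv = (0.02880000, -0.01600000, -0.02560000)
applied force F = (3.6000, -2.0000, -3.2000)
Δω = ω₁−ω₀ = (0.00600000, -0.06980000, -0.00250000)
gyro term ω₀×Iω₀ = (0.0480, 0.0096, 0.1200)
applied torque τ = (0.0900, -0.1300, 0.1000)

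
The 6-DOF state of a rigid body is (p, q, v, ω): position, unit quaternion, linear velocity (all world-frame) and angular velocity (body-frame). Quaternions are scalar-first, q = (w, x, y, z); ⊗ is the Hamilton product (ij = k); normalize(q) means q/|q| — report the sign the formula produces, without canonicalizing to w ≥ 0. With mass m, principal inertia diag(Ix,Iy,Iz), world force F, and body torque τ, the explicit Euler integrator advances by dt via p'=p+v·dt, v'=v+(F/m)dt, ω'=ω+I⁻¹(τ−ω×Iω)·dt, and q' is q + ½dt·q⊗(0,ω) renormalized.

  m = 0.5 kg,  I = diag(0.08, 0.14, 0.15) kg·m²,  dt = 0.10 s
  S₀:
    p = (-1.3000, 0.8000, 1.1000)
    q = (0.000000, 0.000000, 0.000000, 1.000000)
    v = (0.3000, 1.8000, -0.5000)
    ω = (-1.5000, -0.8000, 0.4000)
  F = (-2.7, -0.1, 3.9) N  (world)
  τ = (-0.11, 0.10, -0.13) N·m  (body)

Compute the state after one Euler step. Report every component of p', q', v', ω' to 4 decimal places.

p' = (-1.2700, 0.9800, 1.0500)
q' = (-0.0199, 0.0398, -0.0747, 0.9962)
v' = (-0.2400, 1.7800, 0.2800)
ω' = (-1.6335, -0.7586, 0.2653)

gyro term ω×Iω = (-0.0032, 0.0420, 0.0720)
angular accel α = (-1.3350, 0.4143, -1.3467)
new body rate ω' = (-1.6335, -0.7586, 0.2653)
Hamilton product q⊗(0,ω) = (-0.4000000, 0.8000000, -1.5000000, 0.0000000)
q + ½dt·q⊗(0,ω), renormalized = (-0.0199, 0.0398, -0.0747, 0.9962)
new position p' = (-1.2700, 0.9800, 1.0500)
v + (F/m)dt = (-0.2400, 1.7800, 0.2800)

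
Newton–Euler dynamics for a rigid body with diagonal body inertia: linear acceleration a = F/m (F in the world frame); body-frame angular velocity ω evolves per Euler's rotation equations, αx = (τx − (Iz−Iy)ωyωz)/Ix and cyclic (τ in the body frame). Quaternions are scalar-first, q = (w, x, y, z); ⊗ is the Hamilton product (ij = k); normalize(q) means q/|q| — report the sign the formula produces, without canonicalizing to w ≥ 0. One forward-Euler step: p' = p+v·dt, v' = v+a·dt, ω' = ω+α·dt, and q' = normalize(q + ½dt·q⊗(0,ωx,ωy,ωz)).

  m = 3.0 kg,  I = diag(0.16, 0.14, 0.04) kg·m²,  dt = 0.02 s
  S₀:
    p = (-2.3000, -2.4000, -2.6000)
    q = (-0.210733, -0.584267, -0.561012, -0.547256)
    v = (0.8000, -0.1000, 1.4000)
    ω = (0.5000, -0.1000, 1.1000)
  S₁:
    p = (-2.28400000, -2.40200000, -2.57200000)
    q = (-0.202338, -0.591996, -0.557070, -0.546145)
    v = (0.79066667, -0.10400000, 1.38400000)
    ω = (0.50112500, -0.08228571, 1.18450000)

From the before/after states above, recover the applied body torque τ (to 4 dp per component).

τ = (0.0200, 0.1900, 0.1700)

rate change Δω = (0.00112500, 0.01771429, 0.08450000)
I·α + gyro = (0.0200, 0.1900, 0.1700)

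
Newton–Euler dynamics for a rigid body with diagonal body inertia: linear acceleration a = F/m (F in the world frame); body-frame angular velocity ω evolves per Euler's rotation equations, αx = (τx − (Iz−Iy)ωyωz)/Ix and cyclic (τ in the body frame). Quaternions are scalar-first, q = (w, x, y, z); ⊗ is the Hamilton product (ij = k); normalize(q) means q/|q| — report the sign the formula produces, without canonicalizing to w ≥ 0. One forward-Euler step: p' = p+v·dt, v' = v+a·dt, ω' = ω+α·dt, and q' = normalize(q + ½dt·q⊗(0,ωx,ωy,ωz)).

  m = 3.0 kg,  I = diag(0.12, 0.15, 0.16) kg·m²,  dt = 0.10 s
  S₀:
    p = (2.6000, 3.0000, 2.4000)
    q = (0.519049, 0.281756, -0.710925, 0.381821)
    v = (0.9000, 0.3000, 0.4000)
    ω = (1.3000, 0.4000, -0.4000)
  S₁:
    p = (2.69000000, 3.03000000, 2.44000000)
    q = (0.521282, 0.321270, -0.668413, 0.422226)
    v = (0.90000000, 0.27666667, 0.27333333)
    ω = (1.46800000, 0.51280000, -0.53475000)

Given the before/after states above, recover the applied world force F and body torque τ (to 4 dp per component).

F = (0.0000, -0.7000, -3.8000)
τ = (0.2000, 0.1900, -0.2000)

velocity change Δv = (0.00000000, -0.02333333, -0.12666667)
applied force F = (0.0000, -0.7000, -3.8000)
ω₁ − ω₀ = (0.16800000, 0.11280000, -0.13475000)
precession coupling = (-0.0016, 0.0208, 0.0156)
I·α + gyro = (0.2000, 0.1900, -0.2000)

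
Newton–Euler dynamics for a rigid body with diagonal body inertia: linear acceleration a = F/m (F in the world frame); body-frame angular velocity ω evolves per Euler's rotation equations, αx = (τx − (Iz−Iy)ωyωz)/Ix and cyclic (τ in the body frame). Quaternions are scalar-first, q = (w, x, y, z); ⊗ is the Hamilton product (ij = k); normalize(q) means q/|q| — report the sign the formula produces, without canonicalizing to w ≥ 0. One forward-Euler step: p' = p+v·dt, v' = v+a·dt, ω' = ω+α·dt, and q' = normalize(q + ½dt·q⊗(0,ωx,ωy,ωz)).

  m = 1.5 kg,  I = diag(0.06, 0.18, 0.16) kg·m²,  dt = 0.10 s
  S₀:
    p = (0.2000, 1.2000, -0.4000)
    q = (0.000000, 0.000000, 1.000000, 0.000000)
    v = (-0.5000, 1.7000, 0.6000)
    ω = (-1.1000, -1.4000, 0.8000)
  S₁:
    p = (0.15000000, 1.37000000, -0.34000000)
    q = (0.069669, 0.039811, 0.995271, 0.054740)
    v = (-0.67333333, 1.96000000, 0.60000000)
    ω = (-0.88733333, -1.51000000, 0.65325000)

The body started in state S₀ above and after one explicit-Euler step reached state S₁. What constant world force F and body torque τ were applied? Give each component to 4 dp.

ω₁ − ω₀ = (0.21266667, -0.11000000, -0.14675000)
gyro term ω₀×Iω₀ = (0.0224, 0.0880, 0.1848)
I·α + gyro = (0.1500, -0.1100, -0.0500)
Δv = v₁−v₀ = (-0.17333333, 0.26000000, 0.00000000)
F = m·Δv/dt = (-2.6000, 3.9000, 0.0000)

F = (-2.6000, 3.9000, 0.0000)
τ = (0.1500, -0.1100, -0.0500)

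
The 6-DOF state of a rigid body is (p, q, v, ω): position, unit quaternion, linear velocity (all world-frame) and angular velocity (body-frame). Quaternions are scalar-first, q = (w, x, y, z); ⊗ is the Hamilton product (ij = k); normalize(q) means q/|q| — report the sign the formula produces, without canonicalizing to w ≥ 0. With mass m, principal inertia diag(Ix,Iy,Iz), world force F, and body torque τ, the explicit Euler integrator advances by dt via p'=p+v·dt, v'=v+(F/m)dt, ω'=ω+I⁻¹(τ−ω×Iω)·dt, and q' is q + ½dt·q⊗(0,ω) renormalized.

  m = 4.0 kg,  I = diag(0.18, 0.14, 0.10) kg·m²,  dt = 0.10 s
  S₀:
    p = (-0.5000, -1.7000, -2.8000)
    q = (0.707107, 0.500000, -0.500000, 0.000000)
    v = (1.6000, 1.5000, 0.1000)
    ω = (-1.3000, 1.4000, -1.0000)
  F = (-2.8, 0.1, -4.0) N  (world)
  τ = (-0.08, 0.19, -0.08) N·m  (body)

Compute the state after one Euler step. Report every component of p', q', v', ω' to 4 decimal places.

(τ − ω×Iω)/I = (-0.7556, 0.6143, -1.5280)
ω' = ω + α·dt = (-1.3756, 1.4614, -1.1528)
q⊗(0,ω) = (1.3500000, -0.4192391, 1.4899498, -0.6571070)
updated quaternion q' = (0.7701, 0.4763, -0.4231, -0.0327)
a = F/m = (-0.7000, 0.0250, -1.0000)
p' = p + v·dt = (-0.3400, -1.5500, -2.7900)
v + (F/m)dt = (1.5300, 1.5025, 0.0000)

p' = (-0.3400, -1.5500, -2.7900)
q' = (0.7701, 0.4763, -0.4231, -0.0327)
v' = (1.5300, 1.5025, 0.0000)
ω' = (-1.3756, 1.4614, -1.1528)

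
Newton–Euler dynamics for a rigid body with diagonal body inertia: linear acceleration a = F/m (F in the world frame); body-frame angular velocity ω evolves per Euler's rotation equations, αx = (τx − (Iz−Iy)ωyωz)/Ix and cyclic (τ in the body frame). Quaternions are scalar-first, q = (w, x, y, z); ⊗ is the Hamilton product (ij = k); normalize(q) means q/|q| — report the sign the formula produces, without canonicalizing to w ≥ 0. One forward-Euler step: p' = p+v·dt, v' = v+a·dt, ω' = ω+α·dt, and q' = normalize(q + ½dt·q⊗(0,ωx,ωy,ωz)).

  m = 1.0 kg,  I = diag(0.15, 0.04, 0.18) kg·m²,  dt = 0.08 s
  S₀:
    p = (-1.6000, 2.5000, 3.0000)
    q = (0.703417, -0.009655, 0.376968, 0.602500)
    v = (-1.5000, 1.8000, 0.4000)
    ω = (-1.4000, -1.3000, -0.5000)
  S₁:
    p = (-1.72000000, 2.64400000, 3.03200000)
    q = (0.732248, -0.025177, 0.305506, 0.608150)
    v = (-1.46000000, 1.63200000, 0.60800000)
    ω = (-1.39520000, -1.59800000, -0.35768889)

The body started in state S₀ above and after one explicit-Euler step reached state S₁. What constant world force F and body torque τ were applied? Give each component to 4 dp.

Δv = v₁−v₀ = (0.04000000, -0.16800000, 0.20800000)
applied force F = (0.5000, -2.1000, 2.6000)
rate change Δω = (0.00480000, -0.29800000, 0.14231111)
I·α + gyro = (0.1000, -0.1700, 0.1200)

F = (0.5000, -2.1000, 2.6000)
τ = (0.1000, -0.1700, 0.1200)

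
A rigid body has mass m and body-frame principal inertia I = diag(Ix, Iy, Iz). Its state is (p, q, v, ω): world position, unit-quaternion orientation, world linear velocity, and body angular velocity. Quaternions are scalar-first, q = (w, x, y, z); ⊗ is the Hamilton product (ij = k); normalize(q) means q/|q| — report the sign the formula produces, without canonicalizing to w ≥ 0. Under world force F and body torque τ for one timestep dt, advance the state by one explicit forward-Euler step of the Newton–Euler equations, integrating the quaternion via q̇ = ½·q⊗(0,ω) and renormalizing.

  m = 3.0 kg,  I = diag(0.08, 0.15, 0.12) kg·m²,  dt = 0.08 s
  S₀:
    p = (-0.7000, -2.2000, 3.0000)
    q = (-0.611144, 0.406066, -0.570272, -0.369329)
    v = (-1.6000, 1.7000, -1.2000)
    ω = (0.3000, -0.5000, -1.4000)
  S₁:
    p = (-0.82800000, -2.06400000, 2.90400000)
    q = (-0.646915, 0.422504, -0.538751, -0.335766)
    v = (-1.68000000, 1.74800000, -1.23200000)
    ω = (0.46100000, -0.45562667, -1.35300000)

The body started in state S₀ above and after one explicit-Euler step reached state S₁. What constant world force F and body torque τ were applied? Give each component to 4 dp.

Δv = v₁−v₀ = (-0.08000000, 0.04800000, -0.03200000)
F = m·Δv/dt = (-3.0000, 1.8000, -1.2000)
Δω = ω₁−ω₀ = (0.16100000, 0.04437333, 0.04700000)
gyro term ω₀×Iω₀ = (-0.0210, 0.0168, -0.0105)
I·α + gyro = (0.1400, 0.1000, 0.0600)

F = (-3.0000, 1.8000, -1.2000)
τ = (0.1400, 0.1000, 0.0600)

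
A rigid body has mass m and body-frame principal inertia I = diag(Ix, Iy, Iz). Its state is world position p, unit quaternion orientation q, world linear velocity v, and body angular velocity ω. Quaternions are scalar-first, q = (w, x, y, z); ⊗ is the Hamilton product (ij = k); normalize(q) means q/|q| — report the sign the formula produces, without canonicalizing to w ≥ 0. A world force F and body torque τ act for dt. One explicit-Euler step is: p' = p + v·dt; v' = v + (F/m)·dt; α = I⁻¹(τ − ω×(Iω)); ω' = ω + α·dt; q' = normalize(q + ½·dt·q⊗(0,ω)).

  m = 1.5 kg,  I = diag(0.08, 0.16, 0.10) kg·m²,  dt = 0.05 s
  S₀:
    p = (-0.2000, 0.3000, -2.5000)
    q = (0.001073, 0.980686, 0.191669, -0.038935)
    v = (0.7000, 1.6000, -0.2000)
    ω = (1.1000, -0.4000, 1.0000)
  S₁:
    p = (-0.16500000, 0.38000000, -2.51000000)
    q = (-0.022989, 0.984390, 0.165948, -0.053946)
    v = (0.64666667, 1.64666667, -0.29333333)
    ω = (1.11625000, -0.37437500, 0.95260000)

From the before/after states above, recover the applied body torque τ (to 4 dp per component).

τ = (0.0500, 0.0600, -0.1300)

rate change Δω = (0.01625000, 0.02562500, -0.04740000)
ω₀×(Iω₀) = (0.0240, -0.0220, -0.0352)
I·α + gyro = (0.0500, 0.0600, -0.1300)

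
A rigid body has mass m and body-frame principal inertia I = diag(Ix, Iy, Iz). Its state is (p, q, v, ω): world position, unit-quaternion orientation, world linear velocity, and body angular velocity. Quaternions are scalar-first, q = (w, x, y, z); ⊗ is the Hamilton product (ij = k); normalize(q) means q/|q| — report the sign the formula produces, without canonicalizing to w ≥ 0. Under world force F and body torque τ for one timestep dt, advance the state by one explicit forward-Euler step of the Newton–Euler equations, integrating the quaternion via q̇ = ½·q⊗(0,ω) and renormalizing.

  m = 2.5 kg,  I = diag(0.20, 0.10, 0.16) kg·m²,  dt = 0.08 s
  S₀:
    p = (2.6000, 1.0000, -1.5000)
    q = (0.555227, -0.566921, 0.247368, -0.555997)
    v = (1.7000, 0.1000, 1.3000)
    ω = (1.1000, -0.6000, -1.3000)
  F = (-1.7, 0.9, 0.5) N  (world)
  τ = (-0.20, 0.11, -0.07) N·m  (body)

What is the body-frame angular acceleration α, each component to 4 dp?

α = (-1.2340, 1.6720, -0.8500)

gyro term ω×Iω = (0.0468, -0.0572, 0.0660)
angular accel α = (-1.2340, 1.6720, -0.8500)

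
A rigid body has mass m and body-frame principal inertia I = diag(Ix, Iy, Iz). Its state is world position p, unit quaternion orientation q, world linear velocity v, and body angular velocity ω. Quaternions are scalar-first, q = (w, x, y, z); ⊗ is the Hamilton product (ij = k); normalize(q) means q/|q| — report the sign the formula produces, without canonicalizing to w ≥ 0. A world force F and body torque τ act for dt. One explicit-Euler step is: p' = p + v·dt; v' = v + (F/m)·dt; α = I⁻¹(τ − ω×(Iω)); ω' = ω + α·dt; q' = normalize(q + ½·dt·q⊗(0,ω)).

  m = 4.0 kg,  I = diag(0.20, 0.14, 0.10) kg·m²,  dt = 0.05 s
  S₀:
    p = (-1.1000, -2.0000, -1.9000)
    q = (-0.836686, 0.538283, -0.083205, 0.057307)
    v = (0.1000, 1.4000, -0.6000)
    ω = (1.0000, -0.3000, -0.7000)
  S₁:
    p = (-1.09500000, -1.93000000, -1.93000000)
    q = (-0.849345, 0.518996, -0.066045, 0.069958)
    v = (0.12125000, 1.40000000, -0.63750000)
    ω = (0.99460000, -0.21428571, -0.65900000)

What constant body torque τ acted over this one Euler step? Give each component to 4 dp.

τ = (-0.0300, 0.1700, 0.1000)

rate change Δω = (-0.00540000, 0.08571429, 0.04100000)
precession coupling = (-0.0084, -0.0700, 0.0180)
τ = I·(Δω/dt) + ω₀×(Iω₀) = (-0.0300, 0.1700, 0.1000)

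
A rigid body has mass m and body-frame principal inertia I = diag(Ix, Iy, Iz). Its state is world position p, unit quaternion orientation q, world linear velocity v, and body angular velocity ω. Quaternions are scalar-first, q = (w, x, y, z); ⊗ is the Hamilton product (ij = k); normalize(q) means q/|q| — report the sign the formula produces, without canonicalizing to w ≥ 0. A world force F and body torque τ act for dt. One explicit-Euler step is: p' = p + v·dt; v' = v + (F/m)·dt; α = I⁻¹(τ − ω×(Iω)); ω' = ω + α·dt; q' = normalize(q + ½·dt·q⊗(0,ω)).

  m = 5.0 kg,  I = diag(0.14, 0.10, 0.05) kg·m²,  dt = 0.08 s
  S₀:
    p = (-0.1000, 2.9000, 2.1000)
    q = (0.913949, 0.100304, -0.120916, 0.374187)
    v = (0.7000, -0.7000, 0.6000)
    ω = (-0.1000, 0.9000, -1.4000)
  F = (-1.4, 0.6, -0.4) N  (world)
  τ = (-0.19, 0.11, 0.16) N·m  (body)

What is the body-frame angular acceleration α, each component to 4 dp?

α = (-1.8071, 0.9740, 3.1280)

gyro term ω×Iω = (0.0630, 0.0126, 0.0036)
angular accel α = (-1.8071, 0.9740, 3.1280)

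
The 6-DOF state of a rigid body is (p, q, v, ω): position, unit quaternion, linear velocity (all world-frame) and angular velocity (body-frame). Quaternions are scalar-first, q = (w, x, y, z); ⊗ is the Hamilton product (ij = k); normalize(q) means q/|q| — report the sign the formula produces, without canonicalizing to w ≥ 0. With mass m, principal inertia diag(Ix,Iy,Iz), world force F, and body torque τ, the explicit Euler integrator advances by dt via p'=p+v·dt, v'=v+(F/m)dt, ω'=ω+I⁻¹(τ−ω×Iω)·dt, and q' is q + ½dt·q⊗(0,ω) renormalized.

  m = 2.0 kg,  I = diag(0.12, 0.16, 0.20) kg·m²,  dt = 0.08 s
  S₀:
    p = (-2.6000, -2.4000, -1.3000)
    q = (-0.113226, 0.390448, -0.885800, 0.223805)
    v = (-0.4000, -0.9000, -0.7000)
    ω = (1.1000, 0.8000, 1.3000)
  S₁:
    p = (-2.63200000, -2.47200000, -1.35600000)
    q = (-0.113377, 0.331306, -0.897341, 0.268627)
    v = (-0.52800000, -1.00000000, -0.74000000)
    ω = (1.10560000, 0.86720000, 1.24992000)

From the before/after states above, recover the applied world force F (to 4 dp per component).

v₁ − v₀ = (-0.12800000, -0.10000000, -0.04000000)
F = m·Δv/dt = (-3.2000, -2.5000, -1.0000)

F = (-3.2000, -2.5000, -1.0000)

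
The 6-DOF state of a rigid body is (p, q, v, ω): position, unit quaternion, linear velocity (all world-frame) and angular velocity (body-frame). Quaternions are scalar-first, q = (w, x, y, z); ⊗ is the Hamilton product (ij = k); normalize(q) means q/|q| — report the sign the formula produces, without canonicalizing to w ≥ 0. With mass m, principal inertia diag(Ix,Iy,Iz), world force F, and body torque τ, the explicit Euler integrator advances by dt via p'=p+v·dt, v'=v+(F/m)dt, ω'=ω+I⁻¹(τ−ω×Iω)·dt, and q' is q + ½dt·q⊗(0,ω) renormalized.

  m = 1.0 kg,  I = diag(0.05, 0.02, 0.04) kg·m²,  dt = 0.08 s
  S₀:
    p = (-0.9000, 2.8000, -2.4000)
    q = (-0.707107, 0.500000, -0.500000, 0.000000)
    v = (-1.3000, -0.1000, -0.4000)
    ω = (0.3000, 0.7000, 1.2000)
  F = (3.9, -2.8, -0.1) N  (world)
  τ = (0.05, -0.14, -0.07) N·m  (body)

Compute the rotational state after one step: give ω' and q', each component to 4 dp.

gyro term ω×Iω = (0.0168, 0.0036, -0.0063)
angular accel α = (0.6640, -7.1800, -1.5925)
ω + α·dt = (0.3531, 0.1256, 1.0726)
q⊗(0,ω) = (0.2000000, -0.8121321, -1.0949749, -0.3485284)
q' = normalize(q + ½dt·q⊗(0,ω)) = (-0.6980, 0.4668, -0.5429, -0.0139)

ω' = (0.3531, 0.1256, 1.0726)
q' = (-0.6980, 0.4668, -0.5429, -0.0139)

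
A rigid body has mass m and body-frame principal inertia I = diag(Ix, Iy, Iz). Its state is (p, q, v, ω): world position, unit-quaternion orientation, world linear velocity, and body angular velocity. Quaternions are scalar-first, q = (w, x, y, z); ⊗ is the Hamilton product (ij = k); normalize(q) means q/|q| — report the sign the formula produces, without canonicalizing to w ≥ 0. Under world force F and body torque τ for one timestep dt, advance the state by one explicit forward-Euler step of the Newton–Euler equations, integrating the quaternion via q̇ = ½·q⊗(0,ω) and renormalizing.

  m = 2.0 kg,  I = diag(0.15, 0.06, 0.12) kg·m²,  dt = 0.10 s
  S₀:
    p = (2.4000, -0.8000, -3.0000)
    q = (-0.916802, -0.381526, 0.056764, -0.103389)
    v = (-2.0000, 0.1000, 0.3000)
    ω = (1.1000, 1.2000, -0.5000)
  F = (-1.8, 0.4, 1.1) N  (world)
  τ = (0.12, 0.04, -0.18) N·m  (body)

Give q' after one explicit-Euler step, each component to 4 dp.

Hamilton product q⊗(0,ω) = (0.2998673, -0.9127974, -1.4046533, -0.0618706)
q + ½dt·q⊗(0,ω), renormalized = (-0.8986, -0.4256, -0.0134, -0.1061)

q' = (-0.8986, -0.4256, -0.0134, -0.1061)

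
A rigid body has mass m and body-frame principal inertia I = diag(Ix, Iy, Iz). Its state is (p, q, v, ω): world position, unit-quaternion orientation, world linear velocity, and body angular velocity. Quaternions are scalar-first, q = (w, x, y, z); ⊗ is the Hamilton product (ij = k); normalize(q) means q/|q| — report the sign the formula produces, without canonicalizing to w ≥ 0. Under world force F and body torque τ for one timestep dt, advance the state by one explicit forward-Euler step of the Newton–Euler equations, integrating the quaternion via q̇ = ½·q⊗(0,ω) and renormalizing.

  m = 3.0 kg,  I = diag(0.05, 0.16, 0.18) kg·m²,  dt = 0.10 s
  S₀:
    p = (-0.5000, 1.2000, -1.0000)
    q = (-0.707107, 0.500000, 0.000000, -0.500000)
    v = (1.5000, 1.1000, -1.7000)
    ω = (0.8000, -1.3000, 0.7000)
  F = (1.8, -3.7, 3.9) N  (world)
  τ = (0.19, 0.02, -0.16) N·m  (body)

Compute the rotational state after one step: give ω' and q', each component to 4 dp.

precession coupling ω×(Iω) = (-0.0182, -0.0728, -0.1144)
angular accel α = (4.1640, 0.5800, -0.2533)
new body rate ω' = (1.2164, -1.2420, 0.6747)
Hamilton product q⊗(0,ω) = (-0.0500000, -1.2156856, 0.1692391, -1.1449749)
q + ½dt·q⊗(0,ω), renormalized = (-0.7071, 0.4377, 0.0084, -0.5553)

ω' = (1.2164, -1.2420, 0.6747)
q' = (-0.7071, 0.4377, 0.0084, -0.5553)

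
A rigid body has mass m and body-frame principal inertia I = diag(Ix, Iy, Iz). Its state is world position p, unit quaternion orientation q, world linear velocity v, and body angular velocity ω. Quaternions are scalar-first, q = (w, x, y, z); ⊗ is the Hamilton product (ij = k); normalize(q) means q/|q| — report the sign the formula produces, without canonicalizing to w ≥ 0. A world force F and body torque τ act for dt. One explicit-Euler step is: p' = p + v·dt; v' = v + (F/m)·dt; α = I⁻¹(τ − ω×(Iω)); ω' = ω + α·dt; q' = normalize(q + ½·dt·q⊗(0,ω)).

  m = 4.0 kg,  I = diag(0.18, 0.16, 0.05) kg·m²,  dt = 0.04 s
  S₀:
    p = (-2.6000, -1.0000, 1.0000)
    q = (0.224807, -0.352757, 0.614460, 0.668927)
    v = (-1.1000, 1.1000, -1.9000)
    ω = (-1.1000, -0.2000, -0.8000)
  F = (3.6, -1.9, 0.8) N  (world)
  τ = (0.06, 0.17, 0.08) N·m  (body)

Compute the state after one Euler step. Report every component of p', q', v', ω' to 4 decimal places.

p' = (-2.6440, -0.9560, 0.9240)
q' = (0.2301, -0.3647, 0.5930, 0.6800)
v' = (-1.0640, 1.0810, -1.8920)
ω' = (-1.0828, -0.1861, -0.7325)

ω×(Iω) gyroscopic = (-0.0176, 0.1144, -0.0044)
(τ − ω×Iω)/I = (0.4311, 0.3475, 1.6880)
ω + α·dt = (-1.0828, -0.1861, -0.7325)
2q̇ = q⊗(0,ω) = (0.2700009, -0.6050703, -1.0629867, 0.5666118)
q' = normalize(q + ½dt·q⊗(0,ω)) = (0.2301, -0.3647, 0.5930, 0.6800)
new position p' = (-2.6440, -0.9560, 0.9240)
new velocity v' = (-1.0640, 1.0810, -1.8920)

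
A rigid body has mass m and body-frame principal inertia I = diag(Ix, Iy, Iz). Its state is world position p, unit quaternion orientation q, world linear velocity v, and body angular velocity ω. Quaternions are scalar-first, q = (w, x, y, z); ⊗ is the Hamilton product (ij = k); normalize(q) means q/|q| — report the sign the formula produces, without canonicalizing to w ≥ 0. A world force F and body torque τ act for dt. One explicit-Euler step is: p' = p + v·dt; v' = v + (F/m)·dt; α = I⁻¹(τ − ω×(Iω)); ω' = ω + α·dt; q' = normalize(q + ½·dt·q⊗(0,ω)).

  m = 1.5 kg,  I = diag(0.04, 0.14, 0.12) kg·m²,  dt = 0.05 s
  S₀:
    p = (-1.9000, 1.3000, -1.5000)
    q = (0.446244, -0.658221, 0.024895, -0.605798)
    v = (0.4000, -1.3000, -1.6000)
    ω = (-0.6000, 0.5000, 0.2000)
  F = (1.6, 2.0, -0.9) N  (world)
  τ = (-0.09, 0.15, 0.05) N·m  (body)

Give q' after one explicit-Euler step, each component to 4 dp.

q' = (0.4390, -0.6571, 0.0428, -0.6113)

2q̇ = q⊗(0,ω) = (-0.2862205, 0.0401316, 0.7182450, -0.2249247)
updated quaternion q' = (0.4390, -0.6571, 0.0428, -0.6113)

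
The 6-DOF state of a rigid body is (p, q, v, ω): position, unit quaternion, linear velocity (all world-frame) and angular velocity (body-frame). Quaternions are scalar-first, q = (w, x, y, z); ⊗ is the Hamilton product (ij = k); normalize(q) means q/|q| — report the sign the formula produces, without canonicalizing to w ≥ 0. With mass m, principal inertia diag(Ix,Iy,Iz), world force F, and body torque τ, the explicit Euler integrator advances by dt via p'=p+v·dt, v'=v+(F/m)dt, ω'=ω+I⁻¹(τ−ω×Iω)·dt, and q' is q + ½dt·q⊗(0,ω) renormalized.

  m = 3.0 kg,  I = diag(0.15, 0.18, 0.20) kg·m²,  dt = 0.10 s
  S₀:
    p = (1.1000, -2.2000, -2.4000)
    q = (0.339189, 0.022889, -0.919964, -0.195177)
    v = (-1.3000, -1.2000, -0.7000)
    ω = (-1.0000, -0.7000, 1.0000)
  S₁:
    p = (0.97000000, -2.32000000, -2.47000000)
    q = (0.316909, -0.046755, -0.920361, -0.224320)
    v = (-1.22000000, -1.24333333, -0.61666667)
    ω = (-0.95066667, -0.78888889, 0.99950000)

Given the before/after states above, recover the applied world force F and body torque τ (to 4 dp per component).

F = (2.4000, -1.3000, 2.5000)
τ = (0.0600, -0.1100, 0.0200)

Δv = v₁−v₀ = (0.08000000, -0.04333333, 0.08333333)
m·(v₁−v₀)/dt = (2.4000, -1.3000, 2.5000)
rate change Δω = (0.04933333, -0.08888889, -0.00050000)
applied torque τ = (0.0600, -0.1100, 0.0200)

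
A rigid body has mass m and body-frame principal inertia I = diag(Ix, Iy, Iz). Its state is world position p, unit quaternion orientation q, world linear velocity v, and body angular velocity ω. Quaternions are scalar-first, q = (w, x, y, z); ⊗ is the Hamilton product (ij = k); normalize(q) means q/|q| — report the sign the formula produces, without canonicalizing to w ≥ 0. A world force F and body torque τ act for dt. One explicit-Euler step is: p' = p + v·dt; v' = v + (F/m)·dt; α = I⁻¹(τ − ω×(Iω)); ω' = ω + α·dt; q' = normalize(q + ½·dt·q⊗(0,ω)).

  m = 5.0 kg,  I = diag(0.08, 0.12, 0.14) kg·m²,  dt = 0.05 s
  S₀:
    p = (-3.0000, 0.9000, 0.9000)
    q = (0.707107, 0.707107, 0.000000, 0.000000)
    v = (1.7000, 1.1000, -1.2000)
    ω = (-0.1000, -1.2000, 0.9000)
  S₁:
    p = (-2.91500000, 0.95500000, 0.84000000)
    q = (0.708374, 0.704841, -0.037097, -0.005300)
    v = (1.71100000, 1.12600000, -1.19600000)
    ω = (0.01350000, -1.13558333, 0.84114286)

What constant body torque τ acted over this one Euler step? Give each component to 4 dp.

τ = (0.1600, 0.1600, -0.1600)

ω₁ − ω₀ = (0.11350000, 0.06441667, -0.05885714)
applied torque τ = (0.1600, 0.1600, -0.1600)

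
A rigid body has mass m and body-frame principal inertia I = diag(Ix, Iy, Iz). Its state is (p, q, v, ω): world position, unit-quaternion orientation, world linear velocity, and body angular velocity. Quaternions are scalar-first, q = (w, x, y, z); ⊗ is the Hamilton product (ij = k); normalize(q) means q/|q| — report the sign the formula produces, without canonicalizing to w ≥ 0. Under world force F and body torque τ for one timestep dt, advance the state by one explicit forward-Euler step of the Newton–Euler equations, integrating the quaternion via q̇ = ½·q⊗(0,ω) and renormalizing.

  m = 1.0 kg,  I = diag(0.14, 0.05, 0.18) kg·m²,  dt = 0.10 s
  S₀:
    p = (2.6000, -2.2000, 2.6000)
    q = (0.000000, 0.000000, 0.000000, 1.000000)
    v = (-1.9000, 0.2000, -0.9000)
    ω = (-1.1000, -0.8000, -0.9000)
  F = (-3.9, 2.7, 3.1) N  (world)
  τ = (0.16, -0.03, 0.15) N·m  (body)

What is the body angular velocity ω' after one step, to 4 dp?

α = I⁻¹(τ − ω×Iω) = (0.4743, 0.1920, 1.2733)
new body rate ω' = (-1.0526, -0.7808, -0.7727)

ω' = (-1.0526, -0.7808, -0.7727)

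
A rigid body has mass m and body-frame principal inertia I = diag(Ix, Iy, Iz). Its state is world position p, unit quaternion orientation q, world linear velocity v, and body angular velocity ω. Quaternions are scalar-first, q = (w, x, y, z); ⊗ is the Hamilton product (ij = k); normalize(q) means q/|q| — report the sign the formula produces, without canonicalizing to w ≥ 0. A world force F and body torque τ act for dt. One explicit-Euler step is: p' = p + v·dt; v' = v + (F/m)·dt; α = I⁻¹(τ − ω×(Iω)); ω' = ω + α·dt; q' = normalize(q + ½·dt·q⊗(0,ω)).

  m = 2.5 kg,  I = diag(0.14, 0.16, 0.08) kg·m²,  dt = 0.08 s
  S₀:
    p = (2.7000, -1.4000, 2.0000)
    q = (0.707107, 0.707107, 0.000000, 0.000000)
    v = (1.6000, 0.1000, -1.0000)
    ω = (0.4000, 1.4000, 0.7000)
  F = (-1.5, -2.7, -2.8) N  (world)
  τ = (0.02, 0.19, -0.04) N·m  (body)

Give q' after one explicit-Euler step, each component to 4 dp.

q' = (0.6943, 0.7169, 0.0198, 0.0593)

2q̇ = q⊗(0,ω) = (-0.2828428, 0.2828428, 0.4949749, 1.4849247)
q + ½dt·q⊗(0,ω), renormalized = (0.6943, 0.7169, 0.0198, 0.0593)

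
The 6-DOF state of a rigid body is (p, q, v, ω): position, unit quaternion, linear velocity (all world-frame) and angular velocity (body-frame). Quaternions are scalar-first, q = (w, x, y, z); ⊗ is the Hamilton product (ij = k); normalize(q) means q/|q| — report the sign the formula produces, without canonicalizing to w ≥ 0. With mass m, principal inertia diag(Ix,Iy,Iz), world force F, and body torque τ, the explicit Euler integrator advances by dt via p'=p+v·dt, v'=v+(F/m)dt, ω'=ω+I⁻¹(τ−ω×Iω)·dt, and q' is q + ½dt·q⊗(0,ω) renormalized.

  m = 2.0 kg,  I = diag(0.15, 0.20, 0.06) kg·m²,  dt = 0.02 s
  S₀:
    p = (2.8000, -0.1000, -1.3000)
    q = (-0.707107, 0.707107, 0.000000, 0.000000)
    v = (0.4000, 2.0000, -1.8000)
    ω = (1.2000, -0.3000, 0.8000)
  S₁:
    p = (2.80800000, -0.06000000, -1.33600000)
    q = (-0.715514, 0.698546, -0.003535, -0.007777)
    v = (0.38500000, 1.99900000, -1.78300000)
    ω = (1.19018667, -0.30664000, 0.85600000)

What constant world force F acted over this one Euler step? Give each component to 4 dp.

velocity change Δv = (-0.01500000, -0.00100000, 0.01700000)
applied force F = (-1.5000, -0.1000, 1.7000)

F = (-1.5000, -0.1000, 1.7000)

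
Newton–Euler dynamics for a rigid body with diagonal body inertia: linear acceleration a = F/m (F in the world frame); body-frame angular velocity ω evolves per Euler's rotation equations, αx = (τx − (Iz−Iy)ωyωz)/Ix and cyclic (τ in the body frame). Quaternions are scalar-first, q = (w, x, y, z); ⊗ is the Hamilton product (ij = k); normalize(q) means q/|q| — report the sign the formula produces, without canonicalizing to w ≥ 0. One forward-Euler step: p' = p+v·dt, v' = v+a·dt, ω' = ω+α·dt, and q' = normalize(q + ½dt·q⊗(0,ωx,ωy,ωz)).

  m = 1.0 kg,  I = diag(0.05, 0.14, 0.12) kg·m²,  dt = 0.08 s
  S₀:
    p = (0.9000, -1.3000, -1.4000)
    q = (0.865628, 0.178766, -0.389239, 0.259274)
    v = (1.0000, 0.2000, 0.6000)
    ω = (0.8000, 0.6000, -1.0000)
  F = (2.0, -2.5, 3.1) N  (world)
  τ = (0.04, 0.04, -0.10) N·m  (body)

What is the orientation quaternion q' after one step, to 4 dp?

q⊗(0,ω) = (0.3498046, 0.9261770, 0.9055620, -0.4469772)
q' = normalize(q + ½dt·q⊗(0,ω)) = (0.8782, 0.2155, -0.3525, 0.2410)

q' = (0.8782, 0.2155, -0.3525, 0.2410)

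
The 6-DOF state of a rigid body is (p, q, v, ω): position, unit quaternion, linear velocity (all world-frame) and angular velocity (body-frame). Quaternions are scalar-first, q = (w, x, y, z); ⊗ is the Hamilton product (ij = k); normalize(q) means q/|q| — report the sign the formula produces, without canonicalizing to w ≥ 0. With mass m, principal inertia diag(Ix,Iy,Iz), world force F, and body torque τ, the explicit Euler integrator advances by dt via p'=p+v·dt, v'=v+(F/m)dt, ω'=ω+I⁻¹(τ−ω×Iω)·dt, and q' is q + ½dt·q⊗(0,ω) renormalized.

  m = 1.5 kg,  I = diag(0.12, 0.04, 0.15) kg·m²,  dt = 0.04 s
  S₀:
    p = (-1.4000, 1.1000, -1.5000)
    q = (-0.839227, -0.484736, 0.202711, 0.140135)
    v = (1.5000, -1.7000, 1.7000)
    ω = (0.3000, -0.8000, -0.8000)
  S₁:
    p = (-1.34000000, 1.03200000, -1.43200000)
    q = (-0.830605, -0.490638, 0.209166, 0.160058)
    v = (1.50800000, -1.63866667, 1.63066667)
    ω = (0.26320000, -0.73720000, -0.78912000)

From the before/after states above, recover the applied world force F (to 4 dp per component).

Δv = v₁−v₀ = (0.00800000, 0.06133333, -0.06933333)
F = m·Δv/dt = (0.3000, 2.3000, -2.6000)

F = (0.3000, 2.3000, -2.6000)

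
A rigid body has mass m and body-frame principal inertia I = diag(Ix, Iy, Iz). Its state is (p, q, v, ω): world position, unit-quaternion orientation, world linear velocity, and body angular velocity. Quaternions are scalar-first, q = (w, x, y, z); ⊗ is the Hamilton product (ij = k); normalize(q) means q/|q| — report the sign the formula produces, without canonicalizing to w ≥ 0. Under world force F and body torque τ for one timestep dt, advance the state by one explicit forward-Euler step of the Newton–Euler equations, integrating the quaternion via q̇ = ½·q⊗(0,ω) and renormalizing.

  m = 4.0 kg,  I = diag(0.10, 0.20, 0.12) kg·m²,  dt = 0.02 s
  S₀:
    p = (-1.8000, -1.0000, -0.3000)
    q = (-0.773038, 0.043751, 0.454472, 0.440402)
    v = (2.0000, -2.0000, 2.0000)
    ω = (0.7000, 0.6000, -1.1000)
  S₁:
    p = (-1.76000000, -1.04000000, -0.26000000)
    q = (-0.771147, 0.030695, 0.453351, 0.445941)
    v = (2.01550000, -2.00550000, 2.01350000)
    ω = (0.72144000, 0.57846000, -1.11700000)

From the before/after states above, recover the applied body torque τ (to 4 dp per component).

τ = (0.1600, -0.2000, -0.0600)

Δω = ω₁−ω₀ = (0.02144000, -0.02154000, -0.01700000)
τ = I·(Δω/dt) + ω₀×(Iω₀) = (0.1600, -0.2000, -0.0600)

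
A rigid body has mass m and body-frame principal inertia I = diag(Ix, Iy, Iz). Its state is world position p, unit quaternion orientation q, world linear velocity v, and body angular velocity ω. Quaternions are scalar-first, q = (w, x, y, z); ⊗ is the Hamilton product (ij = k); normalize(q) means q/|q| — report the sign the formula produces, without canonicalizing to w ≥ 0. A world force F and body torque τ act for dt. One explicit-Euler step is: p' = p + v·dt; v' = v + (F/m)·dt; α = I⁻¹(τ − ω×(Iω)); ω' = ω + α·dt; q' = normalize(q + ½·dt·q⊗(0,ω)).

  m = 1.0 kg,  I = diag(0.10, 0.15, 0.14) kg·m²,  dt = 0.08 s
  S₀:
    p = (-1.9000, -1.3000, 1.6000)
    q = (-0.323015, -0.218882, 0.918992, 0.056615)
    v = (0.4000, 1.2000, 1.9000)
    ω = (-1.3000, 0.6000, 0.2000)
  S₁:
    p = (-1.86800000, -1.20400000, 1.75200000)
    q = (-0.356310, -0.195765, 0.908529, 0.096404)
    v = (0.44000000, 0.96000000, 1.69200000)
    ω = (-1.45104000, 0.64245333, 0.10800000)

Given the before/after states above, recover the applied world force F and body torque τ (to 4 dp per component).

velocity change Δv = (0.04000000, -0.24000000, -0.20800000)
F = m·Δv/dt = (0.5000, -3.0000, -2.6000)
rate change Δω = (-0.15104000, 0.04245333, -0.09200000)
precession coupling = (-0.0012, 0.0104, -0.0390)
I·α + gyro = (-0.1900, 0.0900, -0.2000)

F = (0.5000, -3.0000, -2.6000)
τ = (-0.1900, 0.0900, -0.2000)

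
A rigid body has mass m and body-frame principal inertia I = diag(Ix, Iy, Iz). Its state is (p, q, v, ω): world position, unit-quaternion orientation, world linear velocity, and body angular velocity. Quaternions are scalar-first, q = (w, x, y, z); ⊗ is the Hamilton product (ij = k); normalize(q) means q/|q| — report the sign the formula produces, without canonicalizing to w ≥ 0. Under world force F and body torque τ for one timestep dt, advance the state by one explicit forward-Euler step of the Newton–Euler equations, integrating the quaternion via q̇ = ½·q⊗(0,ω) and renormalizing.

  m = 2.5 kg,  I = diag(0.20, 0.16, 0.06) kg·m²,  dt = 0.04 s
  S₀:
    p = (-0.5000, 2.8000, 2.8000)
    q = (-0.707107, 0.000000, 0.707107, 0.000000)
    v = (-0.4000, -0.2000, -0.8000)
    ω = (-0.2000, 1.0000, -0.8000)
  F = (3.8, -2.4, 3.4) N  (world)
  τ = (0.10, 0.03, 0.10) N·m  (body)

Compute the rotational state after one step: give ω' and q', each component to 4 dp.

ω' = (-0.1960, 1.0019, -0.7387)
q' = (-0.7210, -0.0085, 0.6927, 0.0141)

precession coupling ω×(Iω) = (0.0800, 0.0224, 0.0080)
(τ − ω×Iω)/I = (0.1000, 0.0475, 1.5333)
ω' = ω + α·dt = (-0.1960, 1.0019, -0.7387)
2q̇ = q⊗(0,ω) = (-0.7071070, -0.4242642, -0.7071070, 0.7071070)
q + ½dt·q⊗(0,ω), renormalized = (-0.7210, -0.0085, 0.6927, 0.0141)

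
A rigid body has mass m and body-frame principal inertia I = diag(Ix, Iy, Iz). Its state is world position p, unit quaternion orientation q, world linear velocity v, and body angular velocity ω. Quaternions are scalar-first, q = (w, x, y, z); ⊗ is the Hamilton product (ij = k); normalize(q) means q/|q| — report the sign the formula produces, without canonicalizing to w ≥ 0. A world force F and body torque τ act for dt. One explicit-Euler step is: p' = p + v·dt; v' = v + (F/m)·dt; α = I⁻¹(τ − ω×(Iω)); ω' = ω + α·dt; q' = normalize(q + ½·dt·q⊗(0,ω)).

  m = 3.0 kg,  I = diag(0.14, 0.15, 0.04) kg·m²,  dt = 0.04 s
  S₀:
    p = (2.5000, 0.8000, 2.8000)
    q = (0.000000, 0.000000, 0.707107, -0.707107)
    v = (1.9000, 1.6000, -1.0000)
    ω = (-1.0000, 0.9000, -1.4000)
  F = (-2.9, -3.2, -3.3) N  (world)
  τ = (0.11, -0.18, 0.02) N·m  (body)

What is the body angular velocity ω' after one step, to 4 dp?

angular accel α = (-0.2043, -2.1333, 0.7250)
ω + α·dt = (-1.0082, 0.8147, -1.3710)

ω' = (-1.0082, 0.8147, -1.3710)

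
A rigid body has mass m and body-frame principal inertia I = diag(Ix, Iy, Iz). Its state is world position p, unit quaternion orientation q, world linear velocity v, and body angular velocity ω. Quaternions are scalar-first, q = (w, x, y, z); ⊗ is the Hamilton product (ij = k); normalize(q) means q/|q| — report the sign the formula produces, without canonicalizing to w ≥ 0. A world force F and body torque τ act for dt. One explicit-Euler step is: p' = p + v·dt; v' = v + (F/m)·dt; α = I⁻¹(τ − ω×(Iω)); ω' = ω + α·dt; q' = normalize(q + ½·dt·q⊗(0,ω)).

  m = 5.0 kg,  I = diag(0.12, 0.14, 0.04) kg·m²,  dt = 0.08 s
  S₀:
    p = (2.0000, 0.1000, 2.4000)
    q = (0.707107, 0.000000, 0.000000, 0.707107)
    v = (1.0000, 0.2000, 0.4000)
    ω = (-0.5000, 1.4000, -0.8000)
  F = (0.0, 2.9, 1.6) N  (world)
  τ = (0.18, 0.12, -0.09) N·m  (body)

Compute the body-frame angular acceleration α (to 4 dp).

α = (0.5667, 0.6286, -1.9000)

ω×(Iω) gyroscopic = (0.1120, 0.0320, -0.0140)
angular accel α = (0.5667, 0.6286, -1.9000)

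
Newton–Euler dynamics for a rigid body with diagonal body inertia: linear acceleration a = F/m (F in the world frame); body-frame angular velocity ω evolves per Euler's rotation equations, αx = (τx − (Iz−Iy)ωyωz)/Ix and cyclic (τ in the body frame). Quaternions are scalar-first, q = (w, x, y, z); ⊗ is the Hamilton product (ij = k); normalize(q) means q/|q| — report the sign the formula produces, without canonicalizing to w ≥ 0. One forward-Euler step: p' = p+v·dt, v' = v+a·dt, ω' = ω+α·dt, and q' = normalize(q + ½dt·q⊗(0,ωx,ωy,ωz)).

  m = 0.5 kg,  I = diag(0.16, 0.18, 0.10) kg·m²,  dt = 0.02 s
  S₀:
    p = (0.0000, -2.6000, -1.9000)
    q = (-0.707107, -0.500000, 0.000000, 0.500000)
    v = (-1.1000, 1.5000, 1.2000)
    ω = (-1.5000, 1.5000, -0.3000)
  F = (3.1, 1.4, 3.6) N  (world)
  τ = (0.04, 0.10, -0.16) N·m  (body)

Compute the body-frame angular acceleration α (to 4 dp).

precession coupling ω×(Iω) = (0.0360, 0.0270, -0.0450)
α = I⁻¹(τ − ω×Iω) = (0.0250, 0.4056, -1.1500)

α = (0.0250, 0.4056, -1.1500)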